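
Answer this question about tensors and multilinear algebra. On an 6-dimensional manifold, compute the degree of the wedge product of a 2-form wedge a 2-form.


The degree of a wedge product is the sum of the degrees of the individual forms.
Degrees: 2, 2
Total degree = 2 + 2 = 4

4


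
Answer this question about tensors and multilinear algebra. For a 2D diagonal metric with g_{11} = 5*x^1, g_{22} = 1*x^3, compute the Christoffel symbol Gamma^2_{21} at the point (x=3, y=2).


For a diagonal metric, Gamma^k_{ij} = (1/2) g^{kk} (dg_{ik}/dx_j + dg_{jk}/dx_i - dg_{ij}/dx_k).
The metric is diagonal, so g_{ab} = 0 for a != b.
At the given point: g_{11} = 15, g_{22} = 27
g^{22} = 1/27
dg_{22}/dx_1 = dg_{22}/dx_1 = 27
dg_{12}/dx_2 = 0 (off-diagonal)
dg_{21}/dx_2 = 0 (off-diagonal)
Numerator = 27 + 0 - 0 = 27
Gamma^2_{21} = 27 / (2 * 27) = 1/2

1/2


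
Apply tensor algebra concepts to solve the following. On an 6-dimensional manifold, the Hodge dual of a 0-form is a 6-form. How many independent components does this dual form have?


The Hodge dual of a p-form on an n-dimensional manifold is an (n-p)-form.
n = 6, p = 0, so dual degree = 6 - 0 = 6
The number of components is C(n, n-p) = C(6, 6) = 1

1


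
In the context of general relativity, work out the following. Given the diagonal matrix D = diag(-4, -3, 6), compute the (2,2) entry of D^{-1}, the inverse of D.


For a diagonal matrix, the inverse has entries (D^{-1})_{ii} = 1/d_{ii}.
The diagonal entries are: d_{11} = -4, d_{22} = -3, d_{33} = 6
We need (D^{-1})_{22} = 1/d_{22} = 1/-3 = -1/3

-1/3


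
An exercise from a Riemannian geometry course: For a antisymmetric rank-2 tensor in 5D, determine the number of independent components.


A antisymmetric rank-2 tensor in d dimensions has d(d-1)/2 independent components.
d = 5
d(d-1)/2 = 5 * 4 / 2 = 20 / 2 = 10

10


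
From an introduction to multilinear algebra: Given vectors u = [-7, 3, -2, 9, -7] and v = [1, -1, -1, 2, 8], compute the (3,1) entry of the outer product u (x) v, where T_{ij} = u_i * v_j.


The outer product entry T_{ij} = u_i * v_j.
We need i=3, j=1.
u_3 = -2, v_1 = 1
T_{3,1} = -2 * 1 = -2

-2


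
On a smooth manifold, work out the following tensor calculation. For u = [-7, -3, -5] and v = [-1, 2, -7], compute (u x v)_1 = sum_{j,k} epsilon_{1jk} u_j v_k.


(u x v)_1 = sum_{j,k} epsilon_{1jk} u_j v_k. Only permutations of (1,2,3) contribute; the two non-zero terms are:
eps_{123} u_2 v_3 = 1 * -3 * -7 = 21
eps_{132} u_3 v_2 = -1 * -5 * 2 = 10
(u x v)_1 = 31

31


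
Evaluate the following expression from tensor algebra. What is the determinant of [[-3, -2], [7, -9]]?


For a 2x2 matrix [[a, b], [c, d]], det = a*d - b*c.
a = -3, b = -2, c = 7, d = -9
a*d = -3 * -9 = 27
b*c = -2 * 7 = -14
det = 27 - -14 = 41

41


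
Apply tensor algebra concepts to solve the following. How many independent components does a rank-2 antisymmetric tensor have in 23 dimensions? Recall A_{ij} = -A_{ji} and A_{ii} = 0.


An antisymmetric rank-2 tensor satisfies A_{ij} = -A_{ji}, so diagonal entries are zero.
The independent components are the upper-triangular entries: C(n, 2) = n(n-1)/2.
n = 23
C(23, 2) = 23 * 22 / 2 = 506 / 2 = 253

253


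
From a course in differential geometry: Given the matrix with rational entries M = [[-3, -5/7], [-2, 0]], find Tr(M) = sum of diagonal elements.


The trace is the sum of diagonal entries.
Diagonal: M[1,1] = -3, M[2,2] = 0
Tr(M) = -3 + 0
Computing step by step:
After adding M[1,1]: -3
After adding M[2,2]: -3
Tr(M) = -3

-3


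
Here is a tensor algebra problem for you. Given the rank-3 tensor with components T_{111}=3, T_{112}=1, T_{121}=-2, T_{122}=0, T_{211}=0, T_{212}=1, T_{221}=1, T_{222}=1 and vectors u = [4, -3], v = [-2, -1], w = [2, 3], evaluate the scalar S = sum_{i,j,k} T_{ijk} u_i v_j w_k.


S = sum over i,j,k of T_{ijk} u_i v_j w_k. Expanding all 8 terms:
T_{111}*u_1*v_1*w_1 = 3*4*-2*2 = -48  (running total: -48)
T_{112}*u_1*v_1*w_2 = 1*4*-2*3 = -24  (running total: -72)
T_{121}*u_1*v_2*w_1 = -2*4*-1*2 = 16  (running total: -56)
T_{122}*u_1*v_2*w_2 = 0*4*-1*3 = 0  (running total: -56)
T_{211}*u_2*v_1*w_1 = 0*-3*-2*2 = 0  (running total: -56)
T_{212}*u_2*v_1*w_2 = 1*-3*-2*3 = 18  (running total: -38)
T_{221}*u_2*v_2*w_1 = 1*-3*-1*2 = 6  (running total: -32)
T_{222}*u_2*v_2*w_2 = 1*-3*-1*3 = 9  (running total: -23)
S = -23

-23


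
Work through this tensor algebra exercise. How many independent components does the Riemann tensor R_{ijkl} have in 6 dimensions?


The Riemann tensor in d dimensions has d^2(d^2 - 1)/12 independent components.
d = 6, so d^2 = 36
d^2 - 1 = 35
d^2(d^2 - 1) = 36 * 35 = 1260
Divide by 12: 1260 / 12 = 105

105


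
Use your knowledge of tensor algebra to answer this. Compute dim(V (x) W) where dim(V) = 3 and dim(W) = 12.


The dimension of a tensor product is the product of dimensions.
dim(V) = 3, dim(W) = 12
dim(V (x) W) = 3 * 12 = 36

36


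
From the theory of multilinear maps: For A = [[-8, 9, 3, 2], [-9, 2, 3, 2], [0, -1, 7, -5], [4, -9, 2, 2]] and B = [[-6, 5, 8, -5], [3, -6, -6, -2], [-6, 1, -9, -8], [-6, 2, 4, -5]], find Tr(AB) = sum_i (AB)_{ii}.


Tr(AB) = sum_i (AB)_{ii} where (AB)_{ii} = sum_k A_{ik} B_{ki}.
(AB)_{11} = -8*-6 + 9*3 + 3*-6 + 2*-6 = 45
(AB)_{22} = -9*5 + 2*-6 + 3*1 + 2*2 = -50
(AB)_{33} = 0*8 + -1*-6 + 7*-9 + -5*4 = -77
(AB)_{44} = 4*-5 + -9*-2 + 2*-8 + 2*-5 = -28
Tr(AB) = 45 + -50 + -77 + -28 = -110

-110


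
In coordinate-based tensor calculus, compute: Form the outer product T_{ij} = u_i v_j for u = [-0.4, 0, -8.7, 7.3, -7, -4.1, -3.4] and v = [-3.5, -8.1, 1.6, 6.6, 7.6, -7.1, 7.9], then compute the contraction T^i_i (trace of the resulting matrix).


The outer product gives T_{ij} = u_i v_j.
The trace (contraction) is Tr(T) = sum_i T_{ii} = sum_i u_i v_i.
Diagonal entries:
T_{11} = u_1 * v_1 = -0.4 * -3.5 = 1.4
T_{22} = u_2 * v_2 = 0 * -8.1 = 0
T_{33} = u_3 * v_3 = -8.7 * 1.6 = -13.92
T_{44} = u_4 * v_4 = 7.3 * 6.6 = 48.18
T_{55} = u_5 * v_5 = -7 * 7.6 = -53.2
T_{66} = u_6 * v_6 = -4.1 * -7.1 = 29.11
T_{77} = u_7 * v_7 = -3.4 * 7.9 = -26.86
Tr(T) = 1.4 + 0 + -13.92 + 48.18 + -53.2 + 29.11 + -26.86 = -15.29

-15.29


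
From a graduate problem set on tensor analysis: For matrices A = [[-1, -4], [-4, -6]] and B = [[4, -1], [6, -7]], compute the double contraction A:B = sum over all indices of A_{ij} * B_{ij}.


A:B = sum over all i,j of A_{ij} * B_{ij}.
Row 1: -1*4=-4, -4*-1=4 => row sum = 0
Row 2: -4*6=-24, -6*-7=42 => row sum = 18
Total = 0 + 18 = 18

18


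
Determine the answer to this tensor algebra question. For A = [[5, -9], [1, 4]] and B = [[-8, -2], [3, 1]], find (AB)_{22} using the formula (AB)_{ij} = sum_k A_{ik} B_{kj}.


(AB)_{ij} = sum_k A_{ik} B_{kj}.
For i=2, j=2:
A_{21} * B_{12} = 1 * -2 = -2
A_{22} * B_{22} = 4 * 1 = 4
Sum = -2 + 4 = 2

2


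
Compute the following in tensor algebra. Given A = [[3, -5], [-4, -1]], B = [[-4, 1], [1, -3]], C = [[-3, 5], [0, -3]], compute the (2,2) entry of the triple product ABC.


(ABC)_{22} = sum_m (AB)_{2m} C_{m2}. First compute row 2 of AB.
(AB)_{21} = -4*-4 + -1*1 = 15
(AB)_{22} = -4*1 + -1*-3 = -1
Now contract with column 2 of C:
(AB)_{21} * C_{12} = 15 * 5 = 75
(AB)_{22} * C_{22} = -1 * -3 = 3
(ABC)_{22} = 75 + 3 = 78

78


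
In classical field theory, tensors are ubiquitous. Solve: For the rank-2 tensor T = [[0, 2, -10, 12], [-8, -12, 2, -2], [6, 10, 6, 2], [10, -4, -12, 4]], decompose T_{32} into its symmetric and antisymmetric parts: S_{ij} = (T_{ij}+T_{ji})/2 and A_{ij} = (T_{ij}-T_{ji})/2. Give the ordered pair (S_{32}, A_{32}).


T_{32} = 10
T_{23} = 2
S_{32} = (10 + 2)/2 = 12/2 = 6
A_{32} = (10 - 2)/2 = 8/2 = 4
Check: S + A = 6 + 4 = 10 = T_{32}.

(6, 4)


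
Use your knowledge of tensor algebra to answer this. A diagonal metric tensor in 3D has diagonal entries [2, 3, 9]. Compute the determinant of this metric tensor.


For a diagonal metric, the determinant is the product of diagonal entries.
Diagonal entries: 2, 3, 9
det(g) = 2 * 3 * 9 = 54

54


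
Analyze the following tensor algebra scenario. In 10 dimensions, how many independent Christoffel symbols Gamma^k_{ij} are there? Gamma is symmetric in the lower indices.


Christoffel symbols Gamma^k_{ij} are symmetric in i,j, so there are d * d(d+1)/2 independent symbols.
d = 10
d(d+1)/2 = 10 * 11 / 2 = 55
Total = 10 * 55 = 550

550


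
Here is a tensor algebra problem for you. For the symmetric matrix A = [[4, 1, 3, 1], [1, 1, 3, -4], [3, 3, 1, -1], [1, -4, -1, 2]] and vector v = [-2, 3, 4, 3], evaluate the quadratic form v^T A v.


First compute Av:
(Av)_1 = 4*-2 + 1*3 + 3*4 + 1*3 = 10
(Av)_2 = 1*-2 + 1*3 + 3*4 + -4*3 = 1
(Av)_3 = 3*-2 + 3*3 + 1*4 + -1*3 = 4
(Av)_4 = 1*-2 + -4*3 + -1*4 + 2*3 = -12
Av = [10, 1, 4, -12]
Then v^T (Av) = -2*10 + 3*1 + 4*4 + 3*-12
= -20 + 3 + 16 + -36 = -37

-37


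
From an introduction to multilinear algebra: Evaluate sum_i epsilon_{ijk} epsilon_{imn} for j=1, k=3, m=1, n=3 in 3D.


Using the identity: epsilon_{ijk} epsilon_{imn} = delta_{jm} delta_{kn} - delta_{jn} delta_{km}.
delta_{11} = 1
delta_{33} = 1
delta_{13} = 0
delta_{31} = 0
Result = 1 * 1 - 0 * 0 = 1 - 0 = 1

1


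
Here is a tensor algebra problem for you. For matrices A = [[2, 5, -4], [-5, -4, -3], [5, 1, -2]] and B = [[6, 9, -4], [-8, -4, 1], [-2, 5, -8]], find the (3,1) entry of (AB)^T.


(AB)^T_{ij} = (AB)_{ji} = sum_k A_{jk} B_{ki}.
For i=3, j=1 we need (AB)_{13}:
A_{11} * B_{13} = 2 * -4 = -8
A_{12} * B_{23} = 5 * 1 = 5
A_{13} * B_{33} = -4 * -8 = 32
Sum = -8 + 5 + 32 = 29

29


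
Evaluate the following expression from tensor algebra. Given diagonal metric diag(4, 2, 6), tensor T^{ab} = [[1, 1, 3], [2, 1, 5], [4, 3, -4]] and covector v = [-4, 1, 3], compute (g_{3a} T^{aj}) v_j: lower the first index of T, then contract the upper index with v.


Step 1: lower the first index. For a diagonal metric, g_{ia} T^{aj} = g_{ii} T^{ij} (no sum on i).
g_{33} = 6
S_3{}^1 = 6 * T^{31} = 6 * 4 = 24
S_3{}^2 = 6 * T^{32} = 6 * 3 = 18
S_3{}^3 = 6 * T^{33} = 6 * -4 = -24
Step 2: contract S_3{}^j with v_j.
S_3{}^1 * v_1 = 24 * -4 = -96
S_3{}^2 * v_2 = 18 * 1 = 18
S_3{}^3 * v_3 = -24 * 3 = -72
Result = -96 + 18 + -72 = -150

-150


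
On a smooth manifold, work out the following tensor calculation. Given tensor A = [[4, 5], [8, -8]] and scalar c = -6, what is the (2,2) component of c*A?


Scalar multiplication: (cA)_{ij} = c * A_{ij}.
c = -6
A_{22} = -8
(cA)_{22} = -6 * -8 = 48

48


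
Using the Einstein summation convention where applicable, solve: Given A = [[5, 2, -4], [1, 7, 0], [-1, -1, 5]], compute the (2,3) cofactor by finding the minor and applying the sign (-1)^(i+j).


To find cofactor C_{23}, delete row 2 and column 3.
The resulting 2x2 submatrix is: [[5, 2], [-1, -1]]
Minor M_{23} = 5*-1 - 2*-1
  = -5 - -2 = -3
Sign = (-1)^(2+3) = (-1)^5 = -1
Cofactor C_{23} = -1 * -3 = 3

3


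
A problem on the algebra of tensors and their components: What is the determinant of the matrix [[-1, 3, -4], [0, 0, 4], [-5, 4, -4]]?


Expanding along the first row, det(A) = a11*M_11 - a12*M_12 + a13*M_13, where M_1j is the (1,j) minor.
Minor M_11 = 0*-4 - 4*4 = -16
Minor M_12 = 0*-4 - 4*-5 = 20
Minor M_13 = 0*4 - 0*-5 = 0
det = -1*(-16) - 3*(20) + -4*(0)
    = 16 - 60 + 0
    = -44

-44


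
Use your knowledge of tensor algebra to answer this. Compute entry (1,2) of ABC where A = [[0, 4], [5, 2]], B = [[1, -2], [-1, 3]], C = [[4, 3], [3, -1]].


(ABC)_{12} = sum_m (AB)_{1m} C_{m2}. First compute row 1 of AB.
(AB)_{11} = 0*1 + 4*-1 = -4
(AB)_{12} = 0*-2 + 4*3 = 12
Now contract with column 2 of C:
(AB)_{11} * C_{12} = -4 * 3 = -12
(AB)_{12} * C_{22} = 12 * -1 = -12
(ABC)_{12} = -12 + -12 = -24

-24


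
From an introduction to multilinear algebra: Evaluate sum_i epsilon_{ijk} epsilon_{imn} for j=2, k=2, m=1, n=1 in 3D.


Using the identity: epsilon_{ijk} epsilon_{imn} = delta_{jm} delta_{kn} - delta_{jn} delta_{km}.
delta_{21} = 0
delta_{21} = 0
delta_{21} = 0
delta_{21} = 0
Result = 0 * 0 - 0 * 0 = 0 - 0 = 0

0


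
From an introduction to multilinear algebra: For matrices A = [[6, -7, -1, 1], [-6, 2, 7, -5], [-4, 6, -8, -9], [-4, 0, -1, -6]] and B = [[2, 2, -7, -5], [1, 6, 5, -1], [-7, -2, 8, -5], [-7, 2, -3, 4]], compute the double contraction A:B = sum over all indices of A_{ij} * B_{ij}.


A:B = sum over all i,j of A_{ij} * B_{ij}.
Row 1: 6*2=12, -7*2=-14, -1*-7=7, 1*-5=-5 => row sum = 0
Row 2: -6*1=-6, 2*6=12, 7*5=35, -5*-1=5 => row sum = 46
Row 3: -4*-7=28, 6*-2=-12, -8*8=-64, -9*-5=45 => row sum = -3
Row 4: -4*-7=28, 0*2=0, -1*-3=3, -6*4=-24 => row sum = 7
Total = 0 + 46 + -3 + 7 = 50

50


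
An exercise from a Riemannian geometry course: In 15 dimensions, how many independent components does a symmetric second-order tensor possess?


A symmetric rank-2 tensor in d dimensions has d(d+1)/2 independent components.
d = 15
d(d+1)/2 = 15 * 16 / 2 = 240 / 2 = 120

120


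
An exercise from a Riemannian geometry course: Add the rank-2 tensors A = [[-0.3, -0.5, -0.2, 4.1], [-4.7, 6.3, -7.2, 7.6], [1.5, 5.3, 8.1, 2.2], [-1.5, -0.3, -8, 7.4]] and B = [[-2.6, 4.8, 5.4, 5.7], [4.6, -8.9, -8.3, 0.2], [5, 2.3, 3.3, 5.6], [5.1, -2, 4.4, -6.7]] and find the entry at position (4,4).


Tensor addition is component-wise: (A + B)_{ij} = A_{ij} + B_{ij}.
A_{44} = 7.4
B_{44} = -6.7
(A + B)_{44} = 7.4 + -6.7 = 0.7

0.7


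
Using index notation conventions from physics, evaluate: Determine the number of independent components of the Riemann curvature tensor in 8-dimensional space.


The Riemann tensor in d dimensions has d^2(d^2 - 1)/12 independent components.
d = 8, so d^2 = 64
d^2 - 1 = 63
d^2(d^2 - 1) = 64 * 63 = 4032
Divide by 12: 4032 / 12 = 336

336


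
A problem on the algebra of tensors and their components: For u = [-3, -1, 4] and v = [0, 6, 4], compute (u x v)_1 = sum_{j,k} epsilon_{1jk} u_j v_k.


(u x v)_1 = sum_{j,k} epsilon_{1jk} u_j v_k. Only permutations of (1,2,3) contribute; the two non-zero terms are:
eps_{123} u_2 v_3 = 1 * -1 * 4 = -4
eps_{132} u_3 v_2 = -1 * 4 * 6 = -24
(u x v)_1 = -28

-28


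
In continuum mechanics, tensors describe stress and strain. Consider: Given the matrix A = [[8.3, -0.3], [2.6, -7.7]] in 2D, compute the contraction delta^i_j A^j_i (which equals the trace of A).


The contraction (trace) of a rank-2 tensor is the sum of its diagonal elements.
Diagonal entries: A[1,1] = 8.3, A[2,2] = -7.7
Tr(A) = 8.3 + -7.7 = 0.6

0.6


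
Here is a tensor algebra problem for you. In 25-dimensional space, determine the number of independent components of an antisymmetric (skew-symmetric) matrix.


An antisymmetric rank-2 tensor satisfies A_{ij} = -A_{ji}, so diagonal entries are zero.
The independent components are the upper-triangular entries: C(n, 2) = n(n-1)/2.
n = 25
C(25, 2) = 25 * 24 / 2 = 600 / 2 = 300

300


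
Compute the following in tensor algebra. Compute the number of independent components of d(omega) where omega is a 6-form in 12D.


The exterior derivative of a p-form is a (p+1)-form.
Its number of independent components is C(n, p+1).
n = 12, p+1 = 7
C(12, 7) = 792

792


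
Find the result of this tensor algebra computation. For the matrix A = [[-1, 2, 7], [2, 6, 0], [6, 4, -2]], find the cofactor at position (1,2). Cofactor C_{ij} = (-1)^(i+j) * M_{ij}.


To find cofactor C_{12}, delete row 1 and column 2.
The resulting 2x2 submatrix is: [[2, 0], [6, -2]]
Minor M_{12} = 2*-2 - 0*6
  = -4 - 0 = -4
Sign = (-1)^(1+2) = (-1)^3 = -1
Cofactor C_{12} = -1 * -4 = 4

4


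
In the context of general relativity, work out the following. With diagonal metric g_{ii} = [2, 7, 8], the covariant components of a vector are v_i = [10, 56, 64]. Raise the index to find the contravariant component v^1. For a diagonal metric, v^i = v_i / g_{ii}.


To raise an index with a diagonal metric: v^i = v_i / g_{ii}.
For index 1: v_1 = 10, g_{11} = 2
v^1 = 10 / 2 = 5

5


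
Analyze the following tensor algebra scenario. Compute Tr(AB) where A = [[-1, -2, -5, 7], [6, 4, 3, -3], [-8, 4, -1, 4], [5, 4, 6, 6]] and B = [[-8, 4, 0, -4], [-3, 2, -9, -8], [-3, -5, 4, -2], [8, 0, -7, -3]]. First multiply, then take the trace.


Tr(AB) = sum_i (AB)_{ii} where (AB)_{ii} = sum_k A_{ik} B_{ki}.
(AB)_{11} = -1*-8 + -2*-3 + -5*-3 + 7*8 = 85
(AB)_{22} = 6*4 + 4*2 + 3*-5 + -3*0 = 17
(AB)_{33} = -8*0 + 4*-9 + -1*4 + 4*-7 = -68
(AB)_{44} = 5*-4 + 4*-8 + 6*-2 + 6*-3 = -82
Tr(AB) = 85 + 17 + -68 + -82 = -48

-48


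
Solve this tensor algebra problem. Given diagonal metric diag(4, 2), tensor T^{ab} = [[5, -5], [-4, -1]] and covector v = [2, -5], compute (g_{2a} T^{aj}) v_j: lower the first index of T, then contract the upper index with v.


Step 1: lower the first index. For a diagonal metric, g_{ia} T^{aj} = g_{ii} T^{ij} (no sum on i).
g_{22} = 2
S_2{}^1 = 2 * T^{21} = 2 * -4 = -8
S_2{}^2 = 2 * T^{22} = 2 * -1 = -2
Step 2: contract S_2{}^j with v_j.
S_2{}^1 * v_1 = -8 * 2 = -16
S_2{}^2 * v_2 = -2 * -5 = 10
Result = -16 + 10 = -6

-6


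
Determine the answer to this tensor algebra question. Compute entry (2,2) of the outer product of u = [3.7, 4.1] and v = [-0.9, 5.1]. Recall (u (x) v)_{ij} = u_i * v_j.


The outer product entry T_{ij} = u_i * v_j.
We need i=2, j=2.
u_2 = 4.1, v_2 = 5.1
T_{2,2} = 4.1 * 5.1 = 20.91

20.91


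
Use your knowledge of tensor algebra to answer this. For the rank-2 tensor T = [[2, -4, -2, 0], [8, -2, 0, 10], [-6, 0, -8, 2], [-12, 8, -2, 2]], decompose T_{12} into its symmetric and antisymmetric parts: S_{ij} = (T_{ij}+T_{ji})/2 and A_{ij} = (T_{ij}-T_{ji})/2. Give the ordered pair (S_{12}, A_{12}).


T_{12} = -4
T_{21} = 8
S_{12} = (-4 + 8)/2 = 4/2 = 2
A_{12} = (-4 - 8)/2 = -12/2 = -6
Check: S + A = 2 + -6 = -4 = T_{12}.

(2, -6)


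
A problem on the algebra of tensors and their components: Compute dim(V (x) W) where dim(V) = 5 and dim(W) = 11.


The dimension of a tensor product is the product of dimensions.
dim(V) = 5, dim(W) = 11
dim(V (x) W) = 5 * 11 = 55

55


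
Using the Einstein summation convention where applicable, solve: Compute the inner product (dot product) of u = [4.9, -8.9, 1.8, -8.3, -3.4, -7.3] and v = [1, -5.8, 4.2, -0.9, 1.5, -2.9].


The inner product u . v = sum of u_i * v_i.
Term-by-term: 4.9 * 1, -8.9 * -5.8, 1.8 * 4.2, -8.3 * -0.9, -3.4 * 1.5, -7.3 * -2.9
Products: 4.9, 51.62, 7.56, 7.47, -5.1, 21.17
Sum = 4.9 + 51.62 + 7.56 + 7.47 + -5.1 + 21.17 = 87.62

87.62


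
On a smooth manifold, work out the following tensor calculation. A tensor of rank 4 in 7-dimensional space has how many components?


The number of components of a rank-r tensor in d dimensions is d^r.
Here d = 7 and r = 4.
7^4 = 2401

2401


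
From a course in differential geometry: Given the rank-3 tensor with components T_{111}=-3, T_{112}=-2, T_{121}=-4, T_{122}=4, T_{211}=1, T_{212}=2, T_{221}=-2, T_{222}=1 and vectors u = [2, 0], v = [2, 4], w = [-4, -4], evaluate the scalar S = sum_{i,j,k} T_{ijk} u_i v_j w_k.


S = sum over i,j,k of T_{ijk} u_i v_j w_k. Expanding all 8 terms:
T_{111}*u_1*v_1*w_1 = -3*2*2*-4 = 48  (running total: 48)
T_{112}*u_1*v_1*w_2 = -2*2*2*-4 = 32  (running total: 80)
T_{121}*u_1*v_2*w_1 = -4*2*4*-4 = 128  (running total: 208)
T_{122}*u_1*v_2*w_2 = 4*2*4*-4 = -128  (running total: 80)
T_{211}*u_2*v_1*w_1 = 1*0*2*-4 = 0  (running total: 80)
T_{212}*u_2*v_1*w_2 = 2*0*2*-4 = 0  (running total: 80)
T_{221}*u_2*v_2*w_1 = -2*0*4*-4 = 0  (running total: 80)
T_{222}*u_2*v_2*w_2 = 1*0*4*-4 = 0  (running total: 80)
S = 80

80


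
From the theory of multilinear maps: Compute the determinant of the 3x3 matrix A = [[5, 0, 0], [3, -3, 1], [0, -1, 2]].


Expanding along the first row, det(A) = a11*M_11 - a12*M_12 + a13*M_13, where M_1j is the (1,j) minor.
Minor M_11 = -3*2 - 1*-1 = -5
Minor M_12 = 3*2 - 1*0 = 6
Minor M_13 = 3*-1 - -3*0 = -3
det = 5*(-5) - 0*(6) + 0*(-3)
    = -25 - 0 + 0
    = -25

-25


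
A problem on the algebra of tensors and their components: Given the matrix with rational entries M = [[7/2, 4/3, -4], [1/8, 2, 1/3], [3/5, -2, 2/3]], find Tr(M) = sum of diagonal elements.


The trace is the sum of diagonal entries.
Diagonal: M[1,1] = 7/2, M[2,2] = 2, M[3,3] = 2/3
Tr(M) = 7/2 + 2 + 2/3
Computing step by step:
After adding M[1,1]: 7/2
After adding M[2,2]: 11/2
After adding M[3,3]: 37/6
Tr(M) = 37/6

37/6


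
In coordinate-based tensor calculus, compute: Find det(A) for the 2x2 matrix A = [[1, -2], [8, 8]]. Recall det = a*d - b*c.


For a 2x2 matrix [[a, b], [c, d]], det = a*d - b*c.
a = 1, b = -2, c = 8, d = 8
a*d = 1 * 8 = 8
b*c = -2 * 8 = -16
det = 8 - -16 = 24

24


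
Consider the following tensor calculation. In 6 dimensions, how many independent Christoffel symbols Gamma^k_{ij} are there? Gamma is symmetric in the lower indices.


Christoffel symbols Gamma^k_{ij} are symmetric in i,j, so there are d * d(d+1)/2 independent symbols.
d = 6
d(d+1)/2 = 6 * 7 / 2 = 21
Total = 6 * 21 = 126

126


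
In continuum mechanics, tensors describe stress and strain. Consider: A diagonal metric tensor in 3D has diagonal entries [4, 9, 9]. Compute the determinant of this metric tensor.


For a diagonal metric, the determinant is the product of diagonal entries.
Diagonal entries: 4, 9, 9
det(g) = 4 * 9 * 9 = 324

324


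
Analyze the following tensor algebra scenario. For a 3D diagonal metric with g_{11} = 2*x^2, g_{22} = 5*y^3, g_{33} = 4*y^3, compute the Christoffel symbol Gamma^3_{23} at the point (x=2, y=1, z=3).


For a diagonal metric, Gamma^k_{ij} = (1/2) g^{kk} (dg_{ik}/dx_j + dg_{jk}/dx_i - dg_{ij}/dx_k).
The metric is diagonal, so g_{ab} = 0 for a != b.
At the given point: g_{11} = 8, g_{22} = 5, g_{33} = 4
g^{33} = 1/4
dg_{23}/dx_3 = 0 (off-diagonal)
dg_{33}/dx_2 = dg_{33}/dx_2 = 12
dg_{23}/dx_3 = 0 (off-diagonal)
Numerator = 0 + 12 - 0 = 12
Gamma^3_{23} = 12 / (2 * 4) = 3/2

3/2


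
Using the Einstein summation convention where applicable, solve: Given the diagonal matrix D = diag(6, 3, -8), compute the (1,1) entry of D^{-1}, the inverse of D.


For a diagonal matrix, the inverse has entries (D^{-1})_{ii} = 1/d_{ii}.
The diagonal entries are: d_{11} = 6, d_{22} = 3, d_{33} = -8
We need (D^{-1})_{11} = 1/d_{11} = 1/6 = 1/6

1/6


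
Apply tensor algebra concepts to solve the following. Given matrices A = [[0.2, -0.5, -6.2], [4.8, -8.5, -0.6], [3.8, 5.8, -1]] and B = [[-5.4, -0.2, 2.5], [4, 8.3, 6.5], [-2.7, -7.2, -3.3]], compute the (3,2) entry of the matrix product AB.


(AB)_{ij} = sum_k A_{ik} B_{kj}.
For i=3, j=2:
A_{31} * B_{12} = 3.8 * -0.2 = -0.76
A_{32} * B_{22} = 5.8 * 8.3 = 48.14
A_{33} * B_{32} = -1 * -7.2 = 7.2
Sum = -0.76 + 48.14 + 7.2 = 54.58

54.58


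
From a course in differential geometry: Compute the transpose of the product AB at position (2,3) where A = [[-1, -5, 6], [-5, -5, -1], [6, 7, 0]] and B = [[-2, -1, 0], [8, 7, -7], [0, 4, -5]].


(AB)^T_{ij} = (AB)_{ji} = sum_k A_{jk} B_{ki}.
For i=2, j=3 we need (AB)_{32}:
A_{31} * B_{12} = 6 * -1 = -6
A_{32} * B_{22} = 7 * 7 = 49
A_{33} * B_{32} = 0 * 4 = 0
Sum = -6 + 49 + 0 = 43

43


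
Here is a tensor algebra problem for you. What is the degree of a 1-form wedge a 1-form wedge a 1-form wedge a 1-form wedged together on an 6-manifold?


The degree of a wedge product is the sum of the degrees of the individual forms.
Degrees: 1, 1, 1, 1
Total degree = 1 + 1 + 1 + 1 = 4

4


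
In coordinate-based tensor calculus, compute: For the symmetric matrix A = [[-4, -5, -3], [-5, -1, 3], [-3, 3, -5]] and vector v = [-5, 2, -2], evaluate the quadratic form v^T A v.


First compute Av:
(Av)_1 = -4*-5 + -5*2 + -3*-2 = 16
(Av)_2 = -5*-5 + -1*2 + 3*-2 = 17
(Av)_3 = -3*-5 + 3*2 + -5*-2 = 31
Av = [16, 17, 31]
Then v^T (Av) = -5*16 + 2*17 + -2*31
= -80 + 34 + -62 = -108

-108


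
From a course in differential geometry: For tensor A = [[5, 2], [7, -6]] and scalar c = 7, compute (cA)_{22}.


Scalar multiplication: (cA)_{ij} = c * A_{ij}.
c = 7
A_{22} = -6
(cA)_{22} = 7 * -6 = -42

-42


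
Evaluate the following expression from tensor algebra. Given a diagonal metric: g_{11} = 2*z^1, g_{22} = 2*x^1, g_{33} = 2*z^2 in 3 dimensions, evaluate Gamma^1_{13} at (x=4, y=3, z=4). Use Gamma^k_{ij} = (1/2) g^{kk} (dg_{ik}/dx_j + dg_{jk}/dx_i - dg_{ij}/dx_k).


For a diagonal metric, Gamma^k_{ij} = (1/2) g^{kk} (dg_{ik}/dx_j + dg_{jk}/dx_i - dg_{ij}/dx_k).
The metric is diagonal, so g_{ab} = 0 for a != b.
At the given point: g_{11} = 8, g_{22} = 8, g_{33} = 32
g^{11} = 1/8
dg_{11}/dx_3 = dg_{11}/dx_3 = 2
dg_{31}/dx_1 = 0 (off-diagonal)
dg_{13}/dx_1 = 0 (off-diagonal)
Numerator = 2 + 0 - 0 = 2
Gamma^1_{13} = 2 / (2 * 8) = 1/8

1/8


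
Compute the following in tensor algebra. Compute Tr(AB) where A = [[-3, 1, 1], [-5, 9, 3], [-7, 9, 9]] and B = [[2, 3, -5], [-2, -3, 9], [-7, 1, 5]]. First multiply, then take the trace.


Tr(AB) = sum_i (AB)_{ii} where (AB)_{ii} = sum_k A_{ik} B_{ki}.
(AB)_{11} = -3*2 + 1*-2 + 1*-7 = -15
(AB)_{22} = -5*3 + 9*-3 + 3*1 = -39
(AB)_{33} = -7*-5 + 9*9 + 9*5 = 161
Tr(AB) = -15 + -39 + 161 = 107

107


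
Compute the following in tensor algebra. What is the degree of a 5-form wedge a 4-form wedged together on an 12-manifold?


The degree of a wedge product is the sum of the degrees of the individual forms.
Degrees: 5, 4
Total degree = 5 + 4 = 9

9


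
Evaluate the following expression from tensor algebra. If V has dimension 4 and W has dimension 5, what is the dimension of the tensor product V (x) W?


The dimension of a tensor product is the product of dimensions.
dim(V) = 4, dim(W) = 5
dim(V (x) W) = 4 * 5 = 20

20


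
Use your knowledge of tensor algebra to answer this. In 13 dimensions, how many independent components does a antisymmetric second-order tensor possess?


A antisymmetric rank-2 tensor in d dimensions has d(d-1)/2 independent components.
d = 13
d(d-1)/2 = 13 * 12 / 2 = 156 / 2 = 78

78


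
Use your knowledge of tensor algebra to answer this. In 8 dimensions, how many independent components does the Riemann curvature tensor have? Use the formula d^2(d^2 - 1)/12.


The Riemann tensor in d dimensions has d^2(d^2 - 1)/12 independent components.
d = 8, so d^2 = 64
d^2 - 1 = 63
d^2(d^2 - 1) = 64 * 63 = 4032
Divide by 12: 4032 / 12 = 336

336


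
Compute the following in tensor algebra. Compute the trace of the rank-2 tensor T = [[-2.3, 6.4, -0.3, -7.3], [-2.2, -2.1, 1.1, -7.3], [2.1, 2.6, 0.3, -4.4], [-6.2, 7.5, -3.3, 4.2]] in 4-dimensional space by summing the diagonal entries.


The contraction (trace) of a rank-2 tensor is the sum of its diagonal elements.
Diagonal entries: A[1,1] = -2.3, A[2,2] = -2.1, A[3,3] = 0.3, A[4,4] = 4.2
Tr(A) = -2.3 + -2.1 + 0.3 + 4.2 = 0.1

0.1


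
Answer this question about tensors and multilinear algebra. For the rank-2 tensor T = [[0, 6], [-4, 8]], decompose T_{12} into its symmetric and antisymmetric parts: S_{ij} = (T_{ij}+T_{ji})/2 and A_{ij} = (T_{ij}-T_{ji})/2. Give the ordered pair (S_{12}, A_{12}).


T_{12} = 6
T_{21} = -4
S_{12} = (6 + -4)/2 = 2/2 = 1
A_{12} = (6 - -4)/2 = 10/2 = 5
Check: S + A = 1 + 5 = 6 = T_{12}.

(1, 5)


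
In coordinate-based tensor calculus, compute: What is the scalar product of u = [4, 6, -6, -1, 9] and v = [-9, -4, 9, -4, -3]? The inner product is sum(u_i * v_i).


The inner product u . v = sum of u_i * v_i.
Term-by-term: 4 * -9, 6 * -4, -6 * 9, -1 * -4, 9 * -3
Products: -36, -24, -54, 4, -27
Sum = -36 + -24 + -54 + 4 + -27 = -137

-137


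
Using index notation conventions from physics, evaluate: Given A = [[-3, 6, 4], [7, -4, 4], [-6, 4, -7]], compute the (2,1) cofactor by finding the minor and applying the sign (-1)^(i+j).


To find cofactor C_{21}, delete row 2 and column 1.
The resulting 2x2 submatrix is: [[6, 4], [4, -7]]
Minor M_{21} = 6*-7 - 4*4
  = -42 - 16 = -58
Sign = (-1)^(2+1) = (-1)^3 = -1
Cofactor C_{21} = -1 * -58 = 58

58


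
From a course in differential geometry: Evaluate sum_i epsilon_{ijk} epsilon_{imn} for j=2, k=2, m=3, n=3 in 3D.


Using the identity: epsilon_{ijk} epsilon_{imn} = delta_{jm} delta_{kn} - delta_{jn} delta_{km}.
delta_{23} = 0
delta_{23} = 0
delta_{23} = 0
delta_{23} = 0
Result = 0 * 0 - 0 * 0 = 0 - 0 = 0

0


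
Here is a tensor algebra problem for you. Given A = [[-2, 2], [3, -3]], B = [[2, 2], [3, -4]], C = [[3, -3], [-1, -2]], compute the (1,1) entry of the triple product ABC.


(ABC)_{11} = sum_m (AB)_{1m} C_{m1}. First compute row 1 of AB.
(AB)_{11} = -2*2 + 2*3 = 2
(AB)_{12} = -2*2 + 2*-4 = -12
Now contract with column 1 of C:
(AB)_{11} * C_{11} = 2 * 3 = 6
(AB)_{12} * C_{21} = -12 * -1 = 12
(ABC)_{11} = 6 + 12 = 18

18


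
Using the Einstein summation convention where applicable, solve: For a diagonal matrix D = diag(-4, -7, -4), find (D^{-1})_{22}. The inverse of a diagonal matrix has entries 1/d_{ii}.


For a diagonal matrix, the inverse has entries (D^{-1})_{ii} = 1/d_{ii}.
The diagonal entries are: d_{11} = -4, d_{22} = -7, d_{33} = -4
We need (D^{-1})_{22} = 1/d_{22} = 1/-7 = -1/7

-1/7


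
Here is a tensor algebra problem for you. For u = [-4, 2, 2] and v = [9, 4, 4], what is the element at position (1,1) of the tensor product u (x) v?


The outer product entry T_{ij} = u_i * v_j.
We need i=1, j=1.
u_1 = -4, v_1 = 9
T_{1,1} = -4 * 9 = -36

-36


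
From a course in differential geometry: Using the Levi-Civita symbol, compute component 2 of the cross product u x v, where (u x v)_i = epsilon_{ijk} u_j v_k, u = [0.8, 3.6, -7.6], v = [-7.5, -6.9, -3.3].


(u x v)_2 = sum_{j,k} epsilon_{2jk} u_j v_k. Only permutations of (1,2,3) contribute; the two non-zero terms are:
eps_{213} u_1 v_3 = -1 * 0.8 * -3.3 = 2.64
eps_{231} u_3 v_1 = 1 * -7.6 * -7.5 = 57
(u x v)_2 = 59.64

59.64


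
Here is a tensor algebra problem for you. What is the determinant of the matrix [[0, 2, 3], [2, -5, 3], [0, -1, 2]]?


Expanding along the first row, det(A) = a11*M_11 - a12*M_12 + a13*M_13, where M_1j is the (1,j) minor.
Minor M_11 = -5*2 - 3*-1 = -7
Minor M_12 = 2*2 - 3*0 = 4
Minor M_13 = 2*-1 - -5*0 = -2
det = 0*(-7) - 2*(4) + 3*(-2)
    = 0 - 8 + -6
    = -14

-14


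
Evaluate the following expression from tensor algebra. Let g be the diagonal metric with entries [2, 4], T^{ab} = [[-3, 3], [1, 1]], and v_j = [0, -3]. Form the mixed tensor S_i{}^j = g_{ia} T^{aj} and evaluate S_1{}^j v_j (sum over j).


Step 1: lower the first index. For a diagonal metric, g_{ia} T^{aj} = g_{ii} T^{ij} (no sum on i).
g_{11} = 2
S_1{}^1 = 2 * T^{11} = 2 * -3 = -6
S_1{}^2 = 2 * T^{12} = 2 * 3 = 6
Step 2: contract S_1{}^j with v_j.
S_1{}^1 * v_1 = -6 * 0 = 0
S_1{}^2 * v_2 = 6 * -3 = -18
Result = 0 + -18 = -18

-18


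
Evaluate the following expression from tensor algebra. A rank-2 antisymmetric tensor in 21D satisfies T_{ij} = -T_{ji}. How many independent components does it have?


An antisymmetric rank-2 tensor satisfies A_{ij} = -A_{ji}, so diagonal entries are zero.
The independent components are the upper-triangular entries: C(n, 2) = n(n-1)/2.
n = 21
C(21, 2) = 21 * 20 / 2 = 420 / 2 = 210

210


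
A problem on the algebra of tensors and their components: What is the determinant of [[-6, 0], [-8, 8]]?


For a 2x2 matrix [[a, b], [c, d]], det = a*d - b*c.
a = -6, b = 0, c = -8, d = 8
a*d = -6 * 8 = -48
b*c = 0 * -8 = 0
det = -48 - 0 = -48

-48


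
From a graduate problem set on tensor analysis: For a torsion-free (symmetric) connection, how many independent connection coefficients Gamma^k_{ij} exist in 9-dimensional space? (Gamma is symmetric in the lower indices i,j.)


Christoffel symbols Gamma^k_{ij} are symmetric in i,j, so there are d * d(d+1)/2 independent symbols.
d = 9
d(d+1)/2 = 9 * 10 / 2 = 45
Total = 9 * 45 = 405

405


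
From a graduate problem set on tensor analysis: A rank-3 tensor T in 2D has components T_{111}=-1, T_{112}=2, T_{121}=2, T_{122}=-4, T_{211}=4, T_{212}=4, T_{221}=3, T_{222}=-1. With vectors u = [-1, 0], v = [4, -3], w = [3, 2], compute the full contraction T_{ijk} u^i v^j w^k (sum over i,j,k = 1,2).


S = sum over i,j,k of T_{ijk} u_i v_j w_k. Expanding all 8 terms:
T_{111}*u_1*v_1*w_1 = -1*-1*4*3 = 12  (running total: 12)
T_{112}*u_1*v_1*w_2 = 2*-1*4*2 = -16  (running total: -4)
T_{121}*u_1*v_2*w_1 = 2*-1*-3*3 = 18  (running total: 14)
T_{122}*u_1*v_2*w_2 = -4*-1*-3*2 = -24  (running total: -10)
T_{211}*u_2*v_1*w_1 = 4*0*4*3 = 0  (running total: -10)
T_{212}*u_2*v_1*w_2 = 4*0*4*2 = 0  (running total: -10)
T_{221}*u_2*v_2*w_1 = 3*0*-3*3 = 0  (running total: -10)
T_{222}*u_2*v_2*w_2 = -1*0*-3*2 = 0  (running total: -10)
S = -10

-10


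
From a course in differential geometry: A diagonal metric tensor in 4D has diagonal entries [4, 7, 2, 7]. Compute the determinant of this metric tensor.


For a diagonal metric, the determinant is the product of diagonal entries.
Diagonal entries: 4, 7, 2, 7
det(g) = 4 * 7 * 2 * 7 = 392

392


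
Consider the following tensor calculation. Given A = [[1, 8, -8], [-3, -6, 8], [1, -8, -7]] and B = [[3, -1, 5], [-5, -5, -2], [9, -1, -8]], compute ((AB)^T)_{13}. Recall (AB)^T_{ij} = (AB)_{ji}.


(AB)^T_{ij} = (AB)_{ji} = sum_k A_{jk} B_{ki}.
For i=1, j=3 we need (AB)_{31}:
A_{31} * B_{11} = 1 * 3 = 3
A_{32} * B_{21} = -8 * -5 = 40
A_{33} * B_{31} = -7 * 9 = -63
Sum = 3 + 40 + -63 = -20

-20


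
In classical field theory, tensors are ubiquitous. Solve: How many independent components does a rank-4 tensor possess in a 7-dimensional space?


The number of components of a rank-r tensor in d dimensions is d^r.
Here d = 7 and r = 4.
7^4 = 2401

2401


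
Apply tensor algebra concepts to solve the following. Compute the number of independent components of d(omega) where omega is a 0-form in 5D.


The exterior derivative of a p-form is a (p+1)-form.
Its number of independent components is C(n, p+1).
n = 5, p+1 = 1
C(5, 1) = 5

5


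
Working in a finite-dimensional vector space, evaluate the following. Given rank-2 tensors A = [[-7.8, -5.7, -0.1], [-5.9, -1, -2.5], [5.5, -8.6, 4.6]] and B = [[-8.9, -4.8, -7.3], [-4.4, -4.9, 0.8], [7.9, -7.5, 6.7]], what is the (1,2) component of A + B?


Tensor addition is component-wise: (A + B)_{ij} = A_{ij} + B_{ij}.
A_{12} = -5.7
B_{12} = -4.8
(A + B)_{12} = -5.7 + -4.8 = -10.5

-10.5


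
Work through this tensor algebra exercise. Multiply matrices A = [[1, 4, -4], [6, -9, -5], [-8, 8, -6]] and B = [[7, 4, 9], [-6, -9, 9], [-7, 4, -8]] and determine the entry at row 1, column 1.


(AB)_{ij} = sum_k A_{ik} B_{kj}.
For i=1, j=1:
A_{11} * B_{11} = 1 * 7 = 7
A_{12} * B_{21} = 4 * -6 = -24
A_{13} * B_{31} = -4 * -7 = 28
Sum = 7 + -24 + 28 = 11

11


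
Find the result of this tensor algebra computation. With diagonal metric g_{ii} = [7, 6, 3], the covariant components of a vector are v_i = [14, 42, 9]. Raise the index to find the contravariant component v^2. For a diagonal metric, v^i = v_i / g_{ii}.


To raise an index with a diagonal metric: v^i = v_i / g_{ii}.
For index 2: v_2 = 42, g_{22} = 6
v^2 = 42 / 6 = 7

7


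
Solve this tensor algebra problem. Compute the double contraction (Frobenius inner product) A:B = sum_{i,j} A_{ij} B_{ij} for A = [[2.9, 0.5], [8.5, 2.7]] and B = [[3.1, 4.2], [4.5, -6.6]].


A:B = sum over all i,j of A_{ij} * B_{ij}.
Row 1: 2.9*3.1=8.99, 0.5*4.2=2.1 => row sum = 11.09
Row 2: 8.5*4.5=38.25, 2.7*-6.6=-17.82 => row sum = 20.43
Total = 11.09 + 20.43 = 31.52

31.52


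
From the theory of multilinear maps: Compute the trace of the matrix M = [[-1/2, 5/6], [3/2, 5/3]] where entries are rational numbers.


The trace is the sum of diagonal entries.
Diagonal: M[1,1] = -1/2, M[2,2] = 5/3
Tr(M) = -1/2 + 5/3
Computing step by step:
After adding M[1,1]: -1/2
After adding M[2,2]: 7/6
Tr(M) = 7/6

7/6


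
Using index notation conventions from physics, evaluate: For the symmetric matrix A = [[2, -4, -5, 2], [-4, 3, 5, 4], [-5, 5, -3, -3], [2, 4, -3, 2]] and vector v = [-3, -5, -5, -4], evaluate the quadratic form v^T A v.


First compute Av:
(Av)_1 = 2*-3 + -4*-5 + -5*-5 + 2*-4 = 31
(Av)_2 = -4*-3 + 3*-5 + 5*-5 + 4*-4 = -44
(Av)_3 = -5*-3 + 5*-5 + -3*-5 + -3*-4 = 17
(Av)_4 = 2*-3 + 4*-5 + -3*-5 + 2*-4 = -19
Av = [31, -44, 17, -19]
Then v^T (Av) = -3*31 + -5*-44 + -5*17 + -4*-19
= -93 + 220 + -85 + 76 = 118

118


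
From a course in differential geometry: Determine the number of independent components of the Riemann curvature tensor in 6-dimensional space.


The Riemann tensor in d dimensions has d^2(d^2 - 1)/12 independent components.
d = 6, so d^2 = 36
d^2 - 1 = 35
d^2(d^2 - 1) = 36 * 35 = 1260
Divide by 12: 1260 / 12 = 105

105


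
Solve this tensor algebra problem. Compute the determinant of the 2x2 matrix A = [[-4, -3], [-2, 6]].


For a 2x2 matrix [[a, b], [c, d]], det = a*d - b*c.
a = -4, b = -3, c = -2, d = 6
a*d = -4 * 6 = -24
b*c = -3 * -2 = 6
det = -24 - 6 = -30

-30


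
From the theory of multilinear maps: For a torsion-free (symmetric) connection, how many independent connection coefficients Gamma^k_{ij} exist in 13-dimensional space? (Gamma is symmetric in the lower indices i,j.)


Christoffel symbols Gamma^k_{ij} are symmetric in i,j, so there are d * d(d+1)/2 independent symbols.
d = 13
d(d+1)/2 = 13 * 14 / 2 = 91
Total = 13 * 91 = 1183

1183


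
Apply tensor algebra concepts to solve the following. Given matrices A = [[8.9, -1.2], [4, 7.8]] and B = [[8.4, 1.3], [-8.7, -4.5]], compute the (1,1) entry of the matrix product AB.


(AB)_{ij} = sum_k A_{ik} B_{kj}.
For i=1, j=1:
A_{11} * B_{11} = 8.9 * 8.4 = 74.76
A_{12} * B_{21} = -1.2 * -8.7 = 10.44
Sum = 74.76 + 10.44 = 85.2

85.2


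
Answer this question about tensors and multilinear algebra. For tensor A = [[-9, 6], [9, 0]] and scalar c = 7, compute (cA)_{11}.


Scalar multiplication: (cA)_{ij} = c * A_{ij}.
c = 7
A_{11} = -9
(cA)_{11} = 7 * -9 = -63

-63


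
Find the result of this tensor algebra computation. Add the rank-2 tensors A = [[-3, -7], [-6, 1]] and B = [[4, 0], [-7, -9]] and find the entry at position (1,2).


Tensor addition is component-wise: (A + B)_{ij} = A_{ij} + B_{ij}.
A_{12} = -7
B_{12} = 0
(A + B)_{12} = -7 + 0 = -7

-7


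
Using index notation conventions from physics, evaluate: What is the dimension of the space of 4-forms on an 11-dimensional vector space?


The dimension of the space of p-forms on an n-dimensional space is C(n, p).
n = 11, p = 4
C(11, 4) = 11! / (4! * 7!) = 330

330


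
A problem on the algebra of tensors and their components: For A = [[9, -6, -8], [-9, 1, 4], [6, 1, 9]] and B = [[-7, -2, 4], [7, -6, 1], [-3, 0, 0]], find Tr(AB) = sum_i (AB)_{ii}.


Tr(AB) = sum_i (AB)_{ii} where (AB)_{ii} = sum_k A_{ik} B_{ki}.
(AB)_{11} = 9*-7 + -6*7 + -8*-3 = -81
(AB)_{22} = -9*-2 + 1*-6 + 4*0 = 12
(AB)_{33} = 6*4 + 1*1 + 9*0 = 25
Tr(AB) = -81 + 12 + 25 = -44

-44


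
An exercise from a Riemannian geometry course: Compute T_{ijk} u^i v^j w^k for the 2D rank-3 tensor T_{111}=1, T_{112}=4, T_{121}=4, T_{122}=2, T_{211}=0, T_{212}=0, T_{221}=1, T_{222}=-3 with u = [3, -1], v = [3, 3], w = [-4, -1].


S = sum over i,j,k of T_{ijk} u_i v_j w_k. Expanding all 8 terms:
T_{111}*u_1*v_1*w_1 = 1*3*3*-4 = -36  (running total: -36)
T_{112}*u_1*v_1*w_2 = 4*3*3*-1 = -36  (running total: -72)
T_{121}*u_1*v_2*w_1 = 4*3*3*-4 = -144  (running total: -216)
T_{122}*u_1*v_2*w_2 = 2*3*3*-1 = -18  (running total: -234)
T_{211}*u_2*v_1*w_1 = 0*-1*3*-4 = 0  (running total: -234)
T_{212}*u_2*v_1*w_2 = 0*-1*3*-1 = 0  (running total: -234)
T_{221}*u_2*v_2*w_1 = 1*-1*3*-4 = 12  (running total: -222)
T_{222}*u_2*v_2*w_2 = -3*-1*3*-1 = -9  (running total: -231)
S = -231

-231


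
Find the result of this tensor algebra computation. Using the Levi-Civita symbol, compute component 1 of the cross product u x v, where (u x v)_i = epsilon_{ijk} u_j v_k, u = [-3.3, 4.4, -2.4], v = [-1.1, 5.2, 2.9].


(u x v)_1 = sum_{j,k} epsilon_{1jk} u_j v_k. Only permutations of (1,2,3) contribute; the two non-zero terms are:
eps_{123} u_2 v_3 = 1 * 4.4 * 2.9 = 12.76
eps_{132} u_3 v_2 = -1 * -2.4 * 5.2 = 12.48
(u x v)_1 = 25.24

25.24


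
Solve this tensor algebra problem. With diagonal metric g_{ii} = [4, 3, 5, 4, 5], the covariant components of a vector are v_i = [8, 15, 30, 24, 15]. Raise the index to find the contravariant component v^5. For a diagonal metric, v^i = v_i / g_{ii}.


To raise an index with a diagonal metric: v^i = v_i / g_{ii}.
For index 5: v_5 = 15, g_{55} = 5
v^5 = 15 / 5 = 3

3
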